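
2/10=1/5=0.20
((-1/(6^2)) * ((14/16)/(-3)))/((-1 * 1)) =-7/864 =-0.01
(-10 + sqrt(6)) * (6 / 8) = -15 / 2 + 3 * sqrt(6) / 4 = -5.66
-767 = -767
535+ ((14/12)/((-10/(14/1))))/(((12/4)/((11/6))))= 288361/540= 534.00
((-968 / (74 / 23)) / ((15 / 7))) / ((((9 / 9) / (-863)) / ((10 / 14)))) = 9606916 / 111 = 86548.79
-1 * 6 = -6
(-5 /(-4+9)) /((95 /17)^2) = -0.03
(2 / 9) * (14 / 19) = 28 / 171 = 0.16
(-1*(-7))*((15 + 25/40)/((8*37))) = 875/2368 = 0.37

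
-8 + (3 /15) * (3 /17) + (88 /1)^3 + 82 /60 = 69509471 /102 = 681465.40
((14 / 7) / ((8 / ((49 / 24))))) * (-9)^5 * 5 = -4822335 / 32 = -150697.97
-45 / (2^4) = -45 / 16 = -2.81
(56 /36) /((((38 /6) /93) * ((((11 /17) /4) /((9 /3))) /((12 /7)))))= 151776 /209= 726.20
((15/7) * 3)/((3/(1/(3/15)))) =75/7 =10.71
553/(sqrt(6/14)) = 553 * sqrt(21)/3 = 844.72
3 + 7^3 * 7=2404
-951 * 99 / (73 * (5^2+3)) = -94149 / 2044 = -46.06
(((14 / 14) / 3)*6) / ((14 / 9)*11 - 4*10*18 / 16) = -0.07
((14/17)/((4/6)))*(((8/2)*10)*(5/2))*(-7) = -14700/17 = -864.71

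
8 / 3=2.67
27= 27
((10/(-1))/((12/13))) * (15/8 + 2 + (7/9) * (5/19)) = -362765/8208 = -44.20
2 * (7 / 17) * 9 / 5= 126 / 85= 1.48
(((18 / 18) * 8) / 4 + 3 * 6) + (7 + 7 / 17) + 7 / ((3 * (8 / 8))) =1517 / 51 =29.75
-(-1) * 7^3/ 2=343/ 2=171.50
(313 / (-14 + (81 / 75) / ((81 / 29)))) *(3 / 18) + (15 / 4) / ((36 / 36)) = -335 / 4084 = -0.08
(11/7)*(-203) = -319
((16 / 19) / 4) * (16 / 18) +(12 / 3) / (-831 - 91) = 14410 / 78831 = 0.18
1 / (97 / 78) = 78 / 97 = 0.80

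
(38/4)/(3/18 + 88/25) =2.58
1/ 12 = 0.08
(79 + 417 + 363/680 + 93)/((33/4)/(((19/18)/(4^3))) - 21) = 7616777/6191400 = 1.23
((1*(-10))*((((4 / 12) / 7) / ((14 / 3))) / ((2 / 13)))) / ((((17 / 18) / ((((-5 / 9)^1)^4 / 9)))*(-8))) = 40625 / 43722504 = 0.00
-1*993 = -993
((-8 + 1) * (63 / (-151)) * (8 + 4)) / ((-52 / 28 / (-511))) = 18929484 / 1963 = 9643.14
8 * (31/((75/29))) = 95.89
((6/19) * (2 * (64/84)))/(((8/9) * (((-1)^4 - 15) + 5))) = -8/133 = -0.06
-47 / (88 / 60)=-705 / 22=-32.05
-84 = -84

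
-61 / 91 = -0.67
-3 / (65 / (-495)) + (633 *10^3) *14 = 115206297 / 13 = 8862022.85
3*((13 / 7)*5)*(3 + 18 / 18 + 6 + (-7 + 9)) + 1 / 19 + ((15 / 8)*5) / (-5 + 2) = 352411 / 1064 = 331.21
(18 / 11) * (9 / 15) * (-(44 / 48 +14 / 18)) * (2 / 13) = -183 / 715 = -0.26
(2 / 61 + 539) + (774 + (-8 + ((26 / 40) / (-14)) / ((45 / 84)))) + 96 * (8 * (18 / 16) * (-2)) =-3870943 / 9150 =-423.05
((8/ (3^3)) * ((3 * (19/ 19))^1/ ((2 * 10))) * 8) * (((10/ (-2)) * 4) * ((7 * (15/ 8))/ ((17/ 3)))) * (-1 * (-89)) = -24920/ 17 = -1465.88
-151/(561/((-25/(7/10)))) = 37750/3927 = 9.61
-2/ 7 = -0.29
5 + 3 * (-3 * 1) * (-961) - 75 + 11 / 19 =163012 / 19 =8579.58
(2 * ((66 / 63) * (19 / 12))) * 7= 209 / 9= 23.22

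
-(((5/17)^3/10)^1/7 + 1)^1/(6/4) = -68807/103173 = -0.67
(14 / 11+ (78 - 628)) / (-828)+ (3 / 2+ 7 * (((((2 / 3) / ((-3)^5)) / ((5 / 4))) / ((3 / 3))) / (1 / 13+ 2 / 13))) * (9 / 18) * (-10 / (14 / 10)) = -34522867 / 7746354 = -4.46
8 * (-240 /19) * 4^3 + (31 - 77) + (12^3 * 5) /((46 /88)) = 4376698 /437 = 10015.33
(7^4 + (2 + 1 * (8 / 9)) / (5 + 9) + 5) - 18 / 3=151213 / 63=2400.21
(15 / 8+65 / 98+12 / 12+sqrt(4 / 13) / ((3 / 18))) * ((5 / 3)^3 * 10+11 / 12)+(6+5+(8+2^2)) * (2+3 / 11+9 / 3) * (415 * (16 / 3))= 5099 * sqrt(13) / 117+125078504563 / 465696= 268741.16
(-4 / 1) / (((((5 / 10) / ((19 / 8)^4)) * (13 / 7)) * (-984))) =912247 / 6549504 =0.14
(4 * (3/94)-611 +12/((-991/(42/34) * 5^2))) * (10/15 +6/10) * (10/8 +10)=-8704.94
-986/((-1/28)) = 27608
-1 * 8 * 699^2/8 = -488601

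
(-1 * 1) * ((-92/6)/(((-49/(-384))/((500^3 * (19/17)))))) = 13984000000000/833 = 16787515006.00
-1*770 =-770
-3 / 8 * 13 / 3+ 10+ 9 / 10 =371 / 40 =9.28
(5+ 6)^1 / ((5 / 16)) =176 / 5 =35.20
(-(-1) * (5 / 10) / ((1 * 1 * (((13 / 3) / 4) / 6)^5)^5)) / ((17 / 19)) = 257653482034863301654493987905247152110361903104 / 119958970252735883322522574781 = 2147846730361434088.80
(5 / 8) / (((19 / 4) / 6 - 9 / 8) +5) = 15 / 112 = 0.13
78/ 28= 39/ 14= 2.79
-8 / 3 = -2.67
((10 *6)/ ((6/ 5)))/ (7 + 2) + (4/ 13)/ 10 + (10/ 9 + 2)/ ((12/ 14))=16174/ 1755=9.22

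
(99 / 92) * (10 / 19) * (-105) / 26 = -51975 / 22724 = -2.29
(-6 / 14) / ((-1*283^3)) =3 / 158656309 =0.00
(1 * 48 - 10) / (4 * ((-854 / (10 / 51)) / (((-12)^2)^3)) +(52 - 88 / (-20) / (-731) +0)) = 34560276480 / 47282229287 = 0.73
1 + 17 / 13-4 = -22 / 13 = -1.69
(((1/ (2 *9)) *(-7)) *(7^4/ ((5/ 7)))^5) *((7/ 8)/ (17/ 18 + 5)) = -65712362363534280139543/ 2675000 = -24565369107863282.30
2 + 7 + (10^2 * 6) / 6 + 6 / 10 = 548 / 5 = 109.60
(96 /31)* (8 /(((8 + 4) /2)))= 128 /31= 4.13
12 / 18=2 / 3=0.67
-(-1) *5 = 5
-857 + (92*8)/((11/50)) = 27373/11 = 2488.45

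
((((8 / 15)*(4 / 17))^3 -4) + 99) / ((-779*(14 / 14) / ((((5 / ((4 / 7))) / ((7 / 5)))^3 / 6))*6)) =-0.83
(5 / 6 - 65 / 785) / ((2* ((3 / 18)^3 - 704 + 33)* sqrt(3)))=-6* sqrt(3) / 32185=-0.00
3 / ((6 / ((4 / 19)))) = 0.11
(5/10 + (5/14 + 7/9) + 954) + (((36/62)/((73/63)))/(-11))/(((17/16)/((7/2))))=25473611353/26660403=955.48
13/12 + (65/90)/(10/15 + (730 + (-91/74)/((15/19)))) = 3510221/3237244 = 1.08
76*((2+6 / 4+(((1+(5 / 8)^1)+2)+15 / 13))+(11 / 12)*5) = 76247 / 78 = 977.53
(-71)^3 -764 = -358675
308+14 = 322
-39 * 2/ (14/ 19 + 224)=-0.35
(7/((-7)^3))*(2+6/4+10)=-27/98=-0.28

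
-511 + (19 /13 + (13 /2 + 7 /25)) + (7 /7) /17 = -5554831 /11050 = -502.70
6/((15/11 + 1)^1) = 33/13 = 2.54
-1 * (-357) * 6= 2142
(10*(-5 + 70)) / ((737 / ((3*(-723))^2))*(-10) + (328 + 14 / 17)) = 1039707981 / 525967414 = 1.98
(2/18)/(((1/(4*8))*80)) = 2/45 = 0.04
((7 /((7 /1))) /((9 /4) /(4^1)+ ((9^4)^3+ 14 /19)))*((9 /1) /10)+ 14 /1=6010100536344698 /429292895453095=14.00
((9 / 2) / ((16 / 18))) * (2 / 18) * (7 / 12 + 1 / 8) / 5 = 51 / 640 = 0.08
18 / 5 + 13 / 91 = 131 / 35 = 3.74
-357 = -357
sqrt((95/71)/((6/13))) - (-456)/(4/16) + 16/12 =sqrt(526110)/426 + 5476/3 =1827.04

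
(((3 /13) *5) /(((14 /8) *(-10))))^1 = -6 /91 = -0.07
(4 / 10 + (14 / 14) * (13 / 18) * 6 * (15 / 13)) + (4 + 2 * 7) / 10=36 / 5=7.20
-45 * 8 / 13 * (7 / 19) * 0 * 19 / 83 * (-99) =0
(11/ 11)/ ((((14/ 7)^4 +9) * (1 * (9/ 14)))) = 14/ 225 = 0.06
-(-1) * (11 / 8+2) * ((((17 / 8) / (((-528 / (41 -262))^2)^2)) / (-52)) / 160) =-3119425829 / 117904905338880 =-0.00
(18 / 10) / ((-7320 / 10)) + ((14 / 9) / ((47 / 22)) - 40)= -20267909 / 516060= -39.27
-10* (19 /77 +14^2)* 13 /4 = -982215 /154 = -6378.02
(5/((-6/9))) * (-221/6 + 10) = 805/4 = 201.25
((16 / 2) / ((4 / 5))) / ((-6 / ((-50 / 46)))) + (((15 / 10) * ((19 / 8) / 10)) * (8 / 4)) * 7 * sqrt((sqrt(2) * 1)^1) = 125 / 69 + 399 * 2^(1 / 4) / 80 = 7.74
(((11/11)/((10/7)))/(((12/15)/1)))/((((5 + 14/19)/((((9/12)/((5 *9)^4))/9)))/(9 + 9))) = 133/2383830000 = 0.00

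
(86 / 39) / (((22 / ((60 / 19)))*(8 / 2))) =215 / 2717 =0.08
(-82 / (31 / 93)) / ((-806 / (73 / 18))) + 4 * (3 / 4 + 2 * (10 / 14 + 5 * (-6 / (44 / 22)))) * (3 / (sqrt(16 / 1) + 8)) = -899909 / 33852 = -26.58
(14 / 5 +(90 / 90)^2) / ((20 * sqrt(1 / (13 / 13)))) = 19 / 100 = 0.19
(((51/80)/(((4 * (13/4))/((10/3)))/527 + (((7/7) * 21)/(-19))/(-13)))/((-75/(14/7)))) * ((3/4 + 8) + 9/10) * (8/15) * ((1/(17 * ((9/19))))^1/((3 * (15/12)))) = -954659446/30451696875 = -0.03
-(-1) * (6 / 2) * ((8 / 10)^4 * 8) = 6144 / 625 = 9.83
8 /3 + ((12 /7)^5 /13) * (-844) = -628294696 /655473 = -958.54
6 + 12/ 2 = 12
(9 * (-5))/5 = -9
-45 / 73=-0.62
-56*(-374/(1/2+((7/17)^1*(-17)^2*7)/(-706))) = -462077/15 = -30805.13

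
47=47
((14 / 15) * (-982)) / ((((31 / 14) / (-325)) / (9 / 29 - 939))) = -113521910320 / 899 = -126275762.31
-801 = -801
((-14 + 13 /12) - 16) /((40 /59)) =-20473 /480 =-42.65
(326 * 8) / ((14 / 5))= 6520 / 7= 931.43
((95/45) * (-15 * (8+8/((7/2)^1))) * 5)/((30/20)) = -7600/7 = -1085.71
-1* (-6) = 6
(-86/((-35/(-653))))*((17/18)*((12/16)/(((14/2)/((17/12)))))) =-8114831/35280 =-230.01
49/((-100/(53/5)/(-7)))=18179/500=36.36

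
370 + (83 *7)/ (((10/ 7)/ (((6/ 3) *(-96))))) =-388582/ 5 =-77716.40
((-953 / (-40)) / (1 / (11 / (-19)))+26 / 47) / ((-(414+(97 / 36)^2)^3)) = 128686201846272 / 726586347995893460305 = 0.00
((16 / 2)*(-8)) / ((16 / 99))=-396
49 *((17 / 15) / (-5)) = -833 / 75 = -11.11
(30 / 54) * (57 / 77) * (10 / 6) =475 / 693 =0.69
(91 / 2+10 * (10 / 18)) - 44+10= 307 / 18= 17.06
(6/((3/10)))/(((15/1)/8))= 32/3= 10.67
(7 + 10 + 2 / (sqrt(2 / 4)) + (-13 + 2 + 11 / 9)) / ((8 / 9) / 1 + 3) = 18 * sqrt(2) / 35 + 13 / 7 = 2.58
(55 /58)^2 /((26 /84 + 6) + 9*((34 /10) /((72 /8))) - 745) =-0.00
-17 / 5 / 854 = -17 / 4270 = -0.00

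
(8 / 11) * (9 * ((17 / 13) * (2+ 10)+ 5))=19368 / 143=135.44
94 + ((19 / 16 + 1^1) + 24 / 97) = 149667 / 1552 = 96.43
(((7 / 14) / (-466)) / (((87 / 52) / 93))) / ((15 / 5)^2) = -403 / 60813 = -0.01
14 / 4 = 7 / 2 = 3.50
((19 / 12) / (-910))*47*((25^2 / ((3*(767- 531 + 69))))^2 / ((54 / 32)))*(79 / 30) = -0.06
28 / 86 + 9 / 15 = 199 / 215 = 0.93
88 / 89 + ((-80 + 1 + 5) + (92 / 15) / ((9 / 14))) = -762598 / 12015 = -63.47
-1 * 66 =-66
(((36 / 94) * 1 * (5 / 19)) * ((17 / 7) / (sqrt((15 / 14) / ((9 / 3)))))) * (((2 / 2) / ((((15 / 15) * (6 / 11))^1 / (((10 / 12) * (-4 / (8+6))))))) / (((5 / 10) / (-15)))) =28050 * sqrt(70) / 43757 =5.36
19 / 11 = 1.73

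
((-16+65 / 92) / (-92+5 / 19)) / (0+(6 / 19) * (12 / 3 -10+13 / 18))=-3819 / 38180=-0.10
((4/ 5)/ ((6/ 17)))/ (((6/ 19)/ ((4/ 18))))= 646/ 405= 1.60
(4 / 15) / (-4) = -1 / 15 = -0.07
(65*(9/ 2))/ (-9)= -65/ 2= -32.50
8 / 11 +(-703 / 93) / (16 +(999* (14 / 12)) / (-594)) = 119292 / 631873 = 0.19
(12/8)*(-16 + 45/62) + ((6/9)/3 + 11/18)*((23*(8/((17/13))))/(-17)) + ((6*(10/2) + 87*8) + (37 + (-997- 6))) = -29006587/107508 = -269.81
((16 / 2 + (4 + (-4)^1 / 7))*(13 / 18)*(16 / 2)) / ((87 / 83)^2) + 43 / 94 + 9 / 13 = 35690339315 / 582707034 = 61.25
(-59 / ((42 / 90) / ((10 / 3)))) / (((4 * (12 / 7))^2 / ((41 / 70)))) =-12095 / 2304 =-5.25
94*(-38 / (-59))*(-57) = -203604 / 59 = -3450.92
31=31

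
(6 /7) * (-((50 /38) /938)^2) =-1875 /1111682894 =-0.00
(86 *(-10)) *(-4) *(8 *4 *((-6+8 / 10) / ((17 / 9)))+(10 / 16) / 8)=-20588701 / 68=-302775.01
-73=-73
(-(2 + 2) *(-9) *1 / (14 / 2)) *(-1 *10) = -360 / 7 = -51.43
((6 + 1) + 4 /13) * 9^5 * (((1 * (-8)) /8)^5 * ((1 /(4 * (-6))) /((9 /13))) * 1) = 25970.62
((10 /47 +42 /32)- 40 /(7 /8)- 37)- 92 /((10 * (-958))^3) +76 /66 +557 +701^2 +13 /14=586914127319244254543 /1193208608823000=491878.89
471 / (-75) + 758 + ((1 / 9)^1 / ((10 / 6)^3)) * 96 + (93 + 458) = 163128 / 125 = 1305.02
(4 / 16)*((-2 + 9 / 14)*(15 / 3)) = -95 / 56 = -1.70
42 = 42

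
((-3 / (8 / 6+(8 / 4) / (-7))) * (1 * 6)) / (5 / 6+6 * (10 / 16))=-2268 / 605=-3.75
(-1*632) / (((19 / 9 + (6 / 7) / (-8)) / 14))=-2229696 / 505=-4415.24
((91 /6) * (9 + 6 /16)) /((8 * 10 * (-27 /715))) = -325325 /6912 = -47.07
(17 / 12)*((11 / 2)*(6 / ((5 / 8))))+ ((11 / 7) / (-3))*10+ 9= 8249 / 105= 78.56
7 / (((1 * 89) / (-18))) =-126 / 89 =-1.42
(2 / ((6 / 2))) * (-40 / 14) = -40 / 21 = -1.90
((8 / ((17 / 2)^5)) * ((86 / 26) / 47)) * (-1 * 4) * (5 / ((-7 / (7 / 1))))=220160 / 867532627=0.00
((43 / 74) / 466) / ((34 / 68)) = 43 / 17242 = 0.00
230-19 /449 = 229.96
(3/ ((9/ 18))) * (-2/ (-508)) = 0.02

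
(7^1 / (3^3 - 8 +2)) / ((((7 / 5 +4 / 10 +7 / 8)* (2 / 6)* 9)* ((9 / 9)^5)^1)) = 0.04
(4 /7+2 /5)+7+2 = 349 /35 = 9.97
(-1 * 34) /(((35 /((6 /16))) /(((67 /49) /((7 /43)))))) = -146931 /48020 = -3.06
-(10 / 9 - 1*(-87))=-793 / 9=-88.11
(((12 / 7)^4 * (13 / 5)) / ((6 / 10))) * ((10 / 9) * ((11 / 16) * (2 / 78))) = 1760 / 2401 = 0.73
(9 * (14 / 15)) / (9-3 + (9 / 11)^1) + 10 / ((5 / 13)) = 3404 / 125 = 27.23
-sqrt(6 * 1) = -sqrt(6) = -2.45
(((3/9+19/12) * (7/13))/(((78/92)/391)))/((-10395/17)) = -3516263/4517370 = -0.78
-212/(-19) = 212/19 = 11.16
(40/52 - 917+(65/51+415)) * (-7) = 2320297/663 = 3499.69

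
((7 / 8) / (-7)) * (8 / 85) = -1 / 85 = -0.01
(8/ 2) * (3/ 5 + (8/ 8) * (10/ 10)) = 6.40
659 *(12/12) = 659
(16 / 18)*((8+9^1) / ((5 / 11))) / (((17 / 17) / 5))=1496 / 9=166.22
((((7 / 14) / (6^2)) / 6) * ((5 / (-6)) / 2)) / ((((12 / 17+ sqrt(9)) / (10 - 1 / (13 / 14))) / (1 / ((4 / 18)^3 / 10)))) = -12325 / 5824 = -2.12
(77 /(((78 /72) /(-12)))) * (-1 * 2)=22176 /13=1705.85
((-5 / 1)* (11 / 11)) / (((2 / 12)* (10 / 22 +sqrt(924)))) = 1650 / 111779 -7260* sqrt(231) / 111779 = -0.97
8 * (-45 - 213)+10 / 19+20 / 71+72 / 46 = -63966094 / 31027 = -2061.63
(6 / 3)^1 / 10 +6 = 6.20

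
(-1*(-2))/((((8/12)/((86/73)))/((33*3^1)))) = 25542/73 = 349.89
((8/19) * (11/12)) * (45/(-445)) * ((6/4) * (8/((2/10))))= -3960/1691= -2.34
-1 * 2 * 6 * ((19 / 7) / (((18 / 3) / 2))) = -76 / 7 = -10.86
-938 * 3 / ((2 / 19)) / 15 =-1782.20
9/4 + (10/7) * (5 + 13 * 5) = 409/4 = 102.25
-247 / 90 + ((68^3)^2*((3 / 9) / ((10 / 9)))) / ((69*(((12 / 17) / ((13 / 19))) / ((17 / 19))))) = 55716769422587 / 149454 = 372802129.23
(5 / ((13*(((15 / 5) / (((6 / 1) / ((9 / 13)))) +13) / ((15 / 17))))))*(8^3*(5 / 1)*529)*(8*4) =6500352000 / 5899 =1101941.35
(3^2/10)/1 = 9/10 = 0.90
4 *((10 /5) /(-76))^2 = 1 /361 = 0.00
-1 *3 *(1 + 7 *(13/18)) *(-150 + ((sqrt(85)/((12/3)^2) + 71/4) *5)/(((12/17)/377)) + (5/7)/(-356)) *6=-154012729925/29904 - 3492905 *sqrt(85)/192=-5317962.35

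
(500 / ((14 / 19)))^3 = 107171875000 / 343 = 312454446.06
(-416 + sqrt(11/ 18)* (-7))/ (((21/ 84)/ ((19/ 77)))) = -416.00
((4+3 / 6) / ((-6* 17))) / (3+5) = -0.01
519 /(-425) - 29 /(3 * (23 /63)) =-270762 /9775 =-27.70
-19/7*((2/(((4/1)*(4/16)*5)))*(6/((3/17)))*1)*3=-3876/35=-110.74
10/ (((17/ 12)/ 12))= 1440/ 17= 84.71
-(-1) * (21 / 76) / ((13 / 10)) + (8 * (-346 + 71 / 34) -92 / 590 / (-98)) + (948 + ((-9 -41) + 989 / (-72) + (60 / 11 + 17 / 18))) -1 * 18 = -30099544955917 / 16023887880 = -1878.42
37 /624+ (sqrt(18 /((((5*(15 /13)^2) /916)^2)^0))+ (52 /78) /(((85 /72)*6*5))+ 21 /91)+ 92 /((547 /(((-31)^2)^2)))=3*sqrt(2)+ 22532479574999 /145064400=155331.67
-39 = -39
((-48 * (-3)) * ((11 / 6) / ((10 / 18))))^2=5645376 / 25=225815.04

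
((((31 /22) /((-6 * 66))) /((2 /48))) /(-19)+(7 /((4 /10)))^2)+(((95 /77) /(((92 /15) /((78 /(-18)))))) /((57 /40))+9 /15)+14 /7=2281853543 /7402780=308.24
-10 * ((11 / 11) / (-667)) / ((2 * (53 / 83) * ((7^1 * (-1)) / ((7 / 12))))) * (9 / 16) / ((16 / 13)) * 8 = -16185 / 4524928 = -0.00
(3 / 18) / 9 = 1 / 54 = 0.02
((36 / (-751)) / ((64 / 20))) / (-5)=9 / 3004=0.00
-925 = -925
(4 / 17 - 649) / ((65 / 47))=-469.11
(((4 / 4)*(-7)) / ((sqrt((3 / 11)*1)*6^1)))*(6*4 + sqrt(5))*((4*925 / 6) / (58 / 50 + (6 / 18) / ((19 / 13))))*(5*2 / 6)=15378125*sqrt(33)*(-24 - sqrt(5)) / 53406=-43397.93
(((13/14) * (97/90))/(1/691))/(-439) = -1.58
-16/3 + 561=1667/3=555.67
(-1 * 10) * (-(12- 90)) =-780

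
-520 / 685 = -104 / 137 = -0.76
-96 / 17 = -5.65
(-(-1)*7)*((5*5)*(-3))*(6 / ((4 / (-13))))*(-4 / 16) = -20475 / 8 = -2559.38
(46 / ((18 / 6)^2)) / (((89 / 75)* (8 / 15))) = 2875 / 356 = 8.08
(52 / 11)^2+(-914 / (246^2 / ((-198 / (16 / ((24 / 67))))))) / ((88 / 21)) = 4876178239 / 218045872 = 22.36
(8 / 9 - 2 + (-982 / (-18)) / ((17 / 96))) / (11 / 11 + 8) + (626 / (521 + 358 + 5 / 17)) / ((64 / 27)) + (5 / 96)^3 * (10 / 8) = 23207397744715 / 674476720128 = 34.41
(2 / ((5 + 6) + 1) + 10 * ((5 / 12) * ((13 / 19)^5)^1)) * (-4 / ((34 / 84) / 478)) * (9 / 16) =-5207252652 / 2476099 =-2103.01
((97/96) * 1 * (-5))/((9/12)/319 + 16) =-154715/490056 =-0.32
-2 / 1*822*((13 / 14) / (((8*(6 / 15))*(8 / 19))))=-507585 / 448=-1133.00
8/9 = 0.89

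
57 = 57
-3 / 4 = -0.75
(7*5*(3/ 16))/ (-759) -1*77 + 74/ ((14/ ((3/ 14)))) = -15050155/ 198352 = -75.88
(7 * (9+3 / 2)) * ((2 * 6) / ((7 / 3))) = 378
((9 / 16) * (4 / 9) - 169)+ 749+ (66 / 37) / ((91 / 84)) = 1119569 / 1924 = 581.90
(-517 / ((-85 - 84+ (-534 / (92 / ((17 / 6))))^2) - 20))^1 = -6.35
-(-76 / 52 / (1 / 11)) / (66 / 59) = 1121 / 78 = 14.37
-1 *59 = -59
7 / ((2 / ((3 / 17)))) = 21 / 34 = 0.62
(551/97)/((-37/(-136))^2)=10191296/132793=76.75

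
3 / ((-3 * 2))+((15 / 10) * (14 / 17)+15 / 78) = 205 / 221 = 0.93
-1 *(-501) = 501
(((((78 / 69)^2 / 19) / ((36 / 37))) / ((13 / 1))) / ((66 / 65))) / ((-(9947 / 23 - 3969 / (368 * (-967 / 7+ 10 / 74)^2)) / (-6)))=639123400048640 / 8796997456141115529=0.00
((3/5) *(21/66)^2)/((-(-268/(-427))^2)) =-26802363/173814080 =-0.15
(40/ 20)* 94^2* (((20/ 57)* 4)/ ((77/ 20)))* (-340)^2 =3268613120000/ 4389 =744728439.28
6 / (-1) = -6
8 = 8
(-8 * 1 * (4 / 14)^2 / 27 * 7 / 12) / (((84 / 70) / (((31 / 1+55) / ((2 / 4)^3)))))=-13760 / 1701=-8.09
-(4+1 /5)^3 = -9261 /125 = -74.09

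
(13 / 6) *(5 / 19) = 65 / 114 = 0.57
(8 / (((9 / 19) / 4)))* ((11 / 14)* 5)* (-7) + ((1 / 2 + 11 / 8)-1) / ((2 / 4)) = -66817 / 36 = -1856.03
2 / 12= 1 / 6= 0.17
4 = 4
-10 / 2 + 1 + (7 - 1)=2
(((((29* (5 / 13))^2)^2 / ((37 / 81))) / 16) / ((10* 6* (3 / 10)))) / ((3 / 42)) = 27849189375 / 16908112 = 1647.09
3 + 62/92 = 169/46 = 3.67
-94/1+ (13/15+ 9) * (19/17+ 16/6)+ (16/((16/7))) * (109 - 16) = 594.34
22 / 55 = 2 / 5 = 0.40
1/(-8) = -1/8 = -0.12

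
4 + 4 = 8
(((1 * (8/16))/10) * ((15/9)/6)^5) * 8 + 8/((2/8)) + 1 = 31178497/944784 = 33.00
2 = 2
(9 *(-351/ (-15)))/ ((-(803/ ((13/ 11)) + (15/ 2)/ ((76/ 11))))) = -2080728/ 6723805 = -0.31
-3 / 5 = -0.60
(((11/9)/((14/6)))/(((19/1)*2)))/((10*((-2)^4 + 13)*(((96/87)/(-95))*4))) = -0.00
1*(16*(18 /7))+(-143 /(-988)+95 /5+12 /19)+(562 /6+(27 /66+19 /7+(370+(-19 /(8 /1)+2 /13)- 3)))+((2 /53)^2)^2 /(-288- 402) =72136548096491083 /138063533487880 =522.49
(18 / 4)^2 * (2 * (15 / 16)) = 1215 / 32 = 37.97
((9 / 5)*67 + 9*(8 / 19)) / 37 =11817 / 3515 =3.36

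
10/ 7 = 1.43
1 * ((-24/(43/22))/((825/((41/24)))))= -82/3225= -0.03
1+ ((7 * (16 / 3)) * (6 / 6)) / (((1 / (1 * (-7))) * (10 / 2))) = -769 / 15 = -51.27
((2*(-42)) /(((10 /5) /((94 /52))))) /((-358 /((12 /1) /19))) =5922 /44213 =0.13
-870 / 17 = -51.18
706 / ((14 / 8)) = 2824 / 7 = 403.43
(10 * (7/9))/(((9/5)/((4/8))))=175/81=2.16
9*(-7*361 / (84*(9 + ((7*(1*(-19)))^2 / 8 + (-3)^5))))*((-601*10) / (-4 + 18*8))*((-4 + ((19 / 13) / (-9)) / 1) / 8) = -105660007 / 34544328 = -3.06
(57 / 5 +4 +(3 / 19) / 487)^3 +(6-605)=302381256418084561 / 99027929659625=3053.49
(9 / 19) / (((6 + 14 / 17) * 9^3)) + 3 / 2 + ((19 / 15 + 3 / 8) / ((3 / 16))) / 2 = 5246707 / 892620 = 5.88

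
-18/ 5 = -3.60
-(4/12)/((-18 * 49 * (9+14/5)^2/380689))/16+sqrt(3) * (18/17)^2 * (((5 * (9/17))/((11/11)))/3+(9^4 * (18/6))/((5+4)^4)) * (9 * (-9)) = 9517225/147371616 -1732104 * sqrt(3)/4913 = -610.58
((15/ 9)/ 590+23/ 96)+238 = 238.24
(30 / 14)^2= 225 / 49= 4.59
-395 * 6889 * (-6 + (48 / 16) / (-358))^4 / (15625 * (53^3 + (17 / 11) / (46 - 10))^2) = -114186643412793595109631 / 11150850301515742828242378125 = -0.00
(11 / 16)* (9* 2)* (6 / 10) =297 / 40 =7.42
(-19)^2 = 361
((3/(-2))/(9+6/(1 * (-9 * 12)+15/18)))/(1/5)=-3215/3834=-0.84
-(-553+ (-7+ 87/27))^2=-310001.49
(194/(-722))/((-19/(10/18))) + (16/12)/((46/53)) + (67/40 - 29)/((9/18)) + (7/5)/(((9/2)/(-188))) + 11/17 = -3570567703/32182428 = -110.95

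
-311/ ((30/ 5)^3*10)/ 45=-311/ 97200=-0.00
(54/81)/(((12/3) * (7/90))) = 2.14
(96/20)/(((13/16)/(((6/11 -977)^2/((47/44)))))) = 177206908416/33605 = 5273230.42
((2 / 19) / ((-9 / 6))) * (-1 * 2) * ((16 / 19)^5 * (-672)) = -1879048192 / 47045881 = -39.94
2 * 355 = 710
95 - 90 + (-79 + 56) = -18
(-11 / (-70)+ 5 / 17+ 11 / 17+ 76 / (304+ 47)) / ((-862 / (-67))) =36796199 / 360048780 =0.10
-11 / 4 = -2.75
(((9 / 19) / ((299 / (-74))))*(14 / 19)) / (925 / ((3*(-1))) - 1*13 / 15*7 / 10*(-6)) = 174825 / 616655507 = 0.00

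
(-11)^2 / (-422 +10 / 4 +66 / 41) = -9922 / 34267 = -0.29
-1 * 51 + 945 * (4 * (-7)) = -26511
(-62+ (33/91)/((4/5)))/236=-22403/85904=-0.26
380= 380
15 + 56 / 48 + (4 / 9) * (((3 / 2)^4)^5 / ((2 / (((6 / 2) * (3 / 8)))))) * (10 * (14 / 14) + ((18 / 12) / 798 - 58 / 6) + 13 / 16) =25980555033359 / 26776436736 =970.28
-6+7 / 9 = -47 / 9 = -5.22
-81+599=518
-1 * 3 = -3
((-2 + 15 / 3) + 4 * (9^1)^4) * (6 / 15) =52494 / 5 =10498.80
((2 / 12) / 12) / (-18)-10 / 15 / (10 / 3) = -1301 / 6480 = -0.20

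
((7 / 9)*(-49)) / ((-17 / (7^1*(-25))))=-60025 / 153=-392.32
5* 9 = 45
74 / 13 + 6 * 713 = 55688 / 13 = 4283.69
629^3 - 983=248857206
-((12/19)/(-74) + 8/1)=-5618/703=-7.99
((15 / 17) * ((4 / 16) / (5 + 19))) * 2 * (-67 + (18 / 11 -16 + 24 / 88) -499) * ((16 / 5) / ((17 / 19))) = -121239 / 3179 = -38.14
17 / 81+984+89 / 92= 7341541 / 7452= 985.18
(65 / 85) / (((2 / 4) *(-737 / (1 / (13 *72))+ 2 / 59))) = -767 / 345950731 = -0.00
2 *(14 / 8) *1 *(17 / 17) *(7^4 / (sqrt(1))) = 16807 / 2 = 8403.50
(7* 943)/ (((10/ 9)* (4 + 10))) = 8487/ 20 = 424.35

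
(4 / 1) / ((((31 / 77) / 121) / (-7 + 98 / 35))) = -782628 / 155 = -5049.21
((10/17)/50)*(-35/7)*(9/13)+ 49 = 10820/221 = 48.96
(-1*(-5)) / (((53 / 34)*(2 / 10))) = 850 / 53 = 16.04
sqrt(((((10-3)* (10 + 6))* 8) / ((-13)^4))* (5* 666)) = 48* sqrt(1295) / 169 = 10.22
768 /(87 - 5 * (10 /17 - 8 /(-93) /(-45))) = 10927872 /1196209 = 9.14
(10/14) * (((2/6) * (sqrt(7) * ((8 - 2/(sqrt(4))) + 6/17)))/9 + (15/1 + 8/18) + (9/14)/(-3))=625 * sqrt(7)/3213 + 9595/882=11.39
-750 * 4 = -3000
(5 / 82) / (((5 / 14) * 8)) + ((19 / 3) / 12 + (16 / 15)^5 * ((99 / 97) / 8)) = 1947004651 / 2684475000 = 0.73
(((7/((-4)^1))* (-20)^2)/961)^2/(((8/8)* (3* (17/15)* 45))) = 490000/141298713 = 0.00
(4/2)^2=4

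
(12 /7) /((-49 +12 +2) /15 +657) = 9 /3437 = 0.00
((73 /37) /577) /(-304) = -73 /6490096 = -0.00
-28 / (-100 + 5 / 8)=224 / 795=0.28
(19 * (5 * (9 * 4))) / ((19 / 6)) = 1080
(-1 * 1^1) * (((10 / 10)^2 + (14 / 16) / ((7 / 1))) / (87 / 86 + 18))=-129 / 2180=-0.06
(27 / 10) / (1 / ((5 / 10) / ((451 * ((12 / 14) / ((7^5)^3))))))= 299096375126409 / 18040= 16579621681.06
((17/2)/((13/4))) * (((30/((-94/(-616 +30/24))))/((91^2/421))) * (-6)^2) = 4751747010/5059691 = 939.14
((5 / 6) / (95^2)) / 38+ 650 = 267501001 / 411540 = 650.00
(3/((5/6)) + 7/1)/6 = 53/30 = 1.77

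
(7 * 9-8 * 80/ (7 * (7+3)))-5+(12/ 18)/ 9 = 9248/ 189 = 48.93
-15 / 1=-15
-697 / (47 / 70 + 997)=-48790 / 69837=-0.70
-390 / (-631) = 0.62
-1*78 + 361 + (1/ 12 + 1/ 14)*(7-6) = 23785/ 84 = 283.15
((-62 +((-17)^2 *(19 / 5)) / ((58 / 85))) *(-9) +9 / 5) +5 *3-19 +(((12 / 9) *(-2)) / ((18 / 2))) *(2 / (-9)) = -981577579 / 70470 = -13929.01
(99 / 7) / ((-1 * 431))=-99 / 3017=-0.03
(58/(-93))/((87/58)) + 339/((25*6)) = 25727/13950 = 1.84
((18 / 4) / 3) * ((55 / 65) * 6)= 7.62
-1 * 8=-8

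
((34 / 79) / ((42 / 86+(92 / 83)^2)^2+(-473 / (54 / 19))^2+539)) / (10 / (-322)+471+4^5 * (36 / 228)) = 782737745937843276 / 32492842087040601807535573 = 0.00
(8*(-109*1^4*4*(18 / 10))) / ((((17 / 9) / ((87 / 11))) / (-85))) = 24579936 / 11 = 2234539.64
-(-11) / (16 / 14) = 77 / 8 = 9.62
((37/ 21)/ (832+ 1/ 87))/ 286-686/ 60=-2485286696/ 217372155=-11.43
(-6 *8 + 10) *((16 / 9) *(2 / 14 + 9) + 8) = -58064 / 63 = -921.65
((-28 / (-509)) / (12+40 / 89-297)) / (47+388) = -2492 / 5607334875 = -0.00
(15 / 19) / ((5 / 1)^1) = 3 / 19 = 0.16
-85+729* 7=5018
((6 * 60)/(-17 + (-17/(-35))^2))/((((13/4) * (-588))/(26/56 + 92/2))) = 487875/934388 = 0.52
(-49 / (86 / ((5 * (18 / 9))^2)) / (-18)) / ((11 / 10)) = 12250 / 4257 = 2.88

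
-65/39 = -5/3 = -1.67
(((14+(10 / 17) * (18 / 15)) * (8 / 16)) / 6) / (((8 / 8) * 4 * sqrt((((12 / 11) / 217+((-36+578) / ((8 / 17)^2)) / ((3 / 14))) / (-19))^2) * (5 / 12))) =27211800 / 22246756699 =0.00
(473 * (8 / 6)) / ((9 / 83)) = 157036 / 27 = 5816.15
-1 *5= -5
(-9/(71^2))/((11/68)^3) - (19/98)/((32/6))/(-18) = -26496104455/63123643968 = -0.42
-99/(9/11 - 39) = 363/140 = 2.59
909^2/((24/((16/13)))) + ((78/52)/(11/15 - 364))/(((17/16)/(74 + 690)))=51023683062/1204229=42370.42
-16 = -16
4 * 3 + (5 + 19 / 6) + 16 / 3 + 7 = 32.50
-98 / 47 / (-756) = 7 / 2538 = 0.00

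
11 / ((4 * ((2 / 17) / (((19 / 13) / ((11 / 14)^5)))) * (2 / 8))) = 86858576 / 190333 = 456.35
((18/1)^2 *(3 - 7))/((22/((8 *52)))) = -269568/11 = -24506.18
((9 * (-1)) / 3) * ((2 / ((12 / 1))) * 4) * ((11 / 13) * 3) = -66 / 13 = -5.08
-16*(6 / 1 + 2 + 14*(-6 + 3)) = 544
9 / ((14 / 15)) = 135 / 14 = 9.64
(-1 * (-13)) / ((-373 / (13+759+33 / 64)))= -642733 / 23872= -26.92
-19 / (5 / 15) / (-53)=57 / 53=1.08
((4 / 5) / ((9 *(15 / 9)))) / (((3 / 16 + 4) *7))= 64 / 35175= 0.00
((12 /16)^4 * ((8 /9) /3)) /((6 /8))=1 /8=0.12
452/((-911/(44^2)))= -875072/911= -960.56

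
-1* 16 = -16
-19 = -19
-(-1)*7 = 7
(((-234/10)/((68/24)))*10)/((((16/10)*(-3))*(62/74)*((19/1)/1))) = 21645/20026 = 1.08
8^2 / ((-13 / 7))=-448 / 13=-34.46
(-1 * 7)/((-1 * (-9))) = -7/9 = -0.78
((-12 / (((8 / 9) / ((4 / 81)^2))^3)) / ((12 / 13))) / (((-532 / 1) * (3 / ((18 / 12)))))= 0.00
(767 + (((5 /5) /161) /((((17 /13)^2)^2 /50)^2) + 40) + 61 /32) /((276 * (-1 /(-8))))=29136622956685885 /1239899030593104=23.50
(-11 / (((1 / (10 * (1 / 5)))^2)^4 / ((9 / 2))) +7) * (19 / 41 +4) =-56529.15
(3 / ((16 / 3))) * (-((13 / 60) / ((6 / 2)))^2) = -169 / 57600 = -0.00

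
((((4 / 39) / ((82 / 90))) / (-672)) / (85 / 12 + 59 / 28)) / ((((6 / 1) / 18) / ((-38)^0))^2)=-135 / 822952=-0.00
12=12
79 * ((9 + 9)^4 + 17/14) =116104799/14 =8293199.93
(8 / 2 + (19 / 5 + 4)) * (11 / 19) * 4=27.33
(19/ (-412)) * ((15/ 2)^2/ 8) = -4275/ 13184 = -0.32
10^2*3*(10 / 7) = 3000 / 7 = 428.57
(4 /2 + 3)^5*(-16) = -50000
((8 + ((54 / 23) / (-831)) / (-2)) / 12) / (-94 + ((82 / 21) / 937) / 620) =-51825512165 / 7306106570338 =-0.01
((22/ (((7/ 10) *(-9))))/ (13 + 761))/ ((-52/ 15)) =275/ 211302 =0.00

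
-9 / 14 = -0.64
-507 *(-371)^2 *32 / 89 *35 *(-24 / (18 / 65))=6773699004800 / 89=76108977582.02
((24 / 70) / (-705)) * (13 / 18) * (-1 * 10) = 52 / 14805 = 0.00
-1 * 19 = -19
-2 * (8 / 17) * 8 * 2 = -256 / 17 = -15.06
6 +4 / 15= 94 / 15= 6.27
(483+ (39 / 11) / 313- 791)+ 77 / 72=-306.92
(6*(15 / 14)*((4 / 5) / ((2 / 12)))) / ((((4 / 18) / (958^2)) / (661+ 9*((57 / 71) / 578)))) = 1728482978759832 / 20519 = 84238168466.29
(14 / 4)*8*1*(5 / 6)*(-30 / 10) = -70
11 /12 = 0.92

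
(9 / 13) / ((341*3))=3 / 4433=0.00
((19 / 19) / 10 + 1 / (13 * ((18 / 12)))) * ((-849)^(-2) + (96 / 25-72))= -72466447861 / 7027809750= -10.31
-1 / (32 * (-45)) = 1 / 1440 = 0.00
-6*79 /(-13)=474 /13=36.46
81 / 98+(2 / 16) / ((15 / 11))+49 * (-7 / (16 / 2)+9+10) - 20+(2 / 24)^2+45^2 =102102089 / 35280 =2894.05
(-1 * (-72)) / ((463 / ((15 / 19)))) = 1080 / 8797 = 0.12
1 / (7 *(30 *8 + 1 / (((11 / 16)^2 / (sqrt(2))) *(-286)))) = 17303 *sqrt(2) / 943090496558 + 4490907135 / 7544723972464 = 0.00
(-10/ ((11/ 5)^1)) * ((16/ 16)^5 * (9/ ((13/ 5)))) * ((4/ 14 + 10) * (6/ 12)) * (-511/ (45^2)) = 2920/ 143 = 20.42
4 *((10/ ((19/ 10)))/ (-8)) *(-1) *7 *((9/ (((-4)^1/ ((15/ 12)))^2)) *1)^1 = 39375/ 2432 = 16.19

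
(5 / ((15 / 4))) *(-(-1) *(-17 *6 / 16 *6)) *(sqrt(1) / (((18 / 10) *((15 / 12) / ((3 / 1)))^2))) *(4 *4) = -13056 / 5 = -2611.20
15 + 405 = 420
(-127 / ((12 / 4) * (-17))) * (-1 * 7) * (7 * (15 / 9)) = -31115 / 153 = -203.37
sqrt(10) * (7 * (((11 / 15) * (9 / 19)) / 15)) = 77 * sqrt(10) / 475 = 0.51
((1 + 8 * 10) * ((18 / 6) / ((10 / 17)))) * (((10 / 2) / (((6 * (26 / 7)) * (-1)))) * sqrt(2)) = -9639 * sqrt(2) / 104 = -131.07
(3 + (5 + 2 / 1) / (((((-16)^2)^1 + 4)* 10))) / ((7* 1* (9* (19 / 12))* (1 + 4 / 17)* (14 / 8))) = 265438 / 19062225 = 0.01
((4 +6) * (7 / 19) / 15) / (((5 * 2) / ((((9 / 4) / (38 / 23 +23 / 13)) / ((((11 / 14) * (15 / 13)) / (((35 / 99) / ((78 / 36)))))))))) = 102557 / 35278155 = 0.00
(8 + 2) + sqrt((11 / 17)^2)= 181 / 17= 10.65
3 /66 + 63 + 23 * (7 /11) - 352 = -6035 /22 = -274.32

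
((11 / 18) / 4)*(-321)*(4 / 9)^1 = -1177 / 54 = -21.80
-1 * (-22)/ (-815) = -22/ 815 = -0.03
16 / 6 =8 / 3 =2.67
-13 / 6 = -2.17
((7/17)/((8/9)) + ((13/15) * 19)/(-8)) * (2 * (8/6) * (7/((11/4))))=-91112/8415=-10.83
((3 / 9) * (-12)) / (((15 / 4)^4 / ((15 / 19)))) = -1024 / 64125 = -0.02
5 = 5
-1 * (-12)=12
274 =274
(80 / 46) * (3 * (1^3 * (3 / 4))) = 90 / 23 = 3.91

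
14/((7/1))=2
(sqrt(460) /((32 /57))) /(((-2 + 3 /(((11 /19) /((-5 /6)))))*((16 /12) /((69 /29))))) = -129789*sqrt(115) /128992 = -10.79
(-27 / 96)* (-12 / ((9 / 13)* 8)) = 39 / 64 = 0.61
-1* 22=-22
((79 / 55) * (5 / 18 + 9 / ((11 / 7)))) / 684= 93931 / 7448760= 0.01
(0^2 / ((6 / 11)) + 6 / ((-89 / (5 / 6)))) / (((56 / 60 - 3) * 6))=25 / 5518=0.00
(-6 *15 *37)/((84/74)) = -20535/7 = -2933.57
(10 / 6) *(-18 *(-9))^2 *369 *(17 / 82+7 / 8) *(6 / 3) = 34937325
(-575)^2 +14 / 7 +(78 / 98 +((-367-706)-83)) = 16144118 / 49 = 329471.80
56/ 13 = 4.31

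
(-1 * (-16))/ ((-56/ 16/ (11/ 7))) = -352/ 49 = -7.18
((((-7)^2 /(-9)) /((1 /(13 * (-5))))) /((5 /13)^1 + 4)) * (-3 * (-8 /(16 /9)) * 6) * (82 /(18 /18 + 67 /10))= 14550900 /209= 69621.53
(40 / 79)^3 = 64000 / 493039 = 0.13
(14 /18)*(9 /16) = 7 /16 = 0.44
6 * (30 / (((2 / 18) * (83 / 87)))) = 140940 / 83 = 1698.07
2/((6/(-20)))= -20/3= -6.67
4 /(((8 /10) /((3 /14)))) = 15 /14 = 1.07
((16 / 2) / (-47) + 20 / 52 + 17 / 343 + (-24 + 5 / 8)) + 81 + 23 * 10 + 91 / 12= 1486152385 / 5029752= 295.47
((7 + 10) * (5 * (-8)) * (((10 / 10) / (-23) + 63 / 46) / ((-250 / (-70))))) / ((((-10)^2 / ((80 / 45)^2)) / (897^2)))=-7223227648 / 1125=-6420646.80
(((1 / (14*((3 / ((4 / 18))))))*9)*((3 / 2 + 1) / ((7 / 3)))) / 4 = 5 / 392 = 0.01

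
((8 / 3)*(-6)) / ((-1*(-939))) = -16 / 939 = -0.02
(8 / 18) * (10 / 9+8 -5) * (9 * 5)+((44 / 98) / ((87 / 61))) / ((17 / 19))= 17952674 / 217413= 82.57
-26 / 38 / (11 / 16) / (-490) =104 / 51205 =0.00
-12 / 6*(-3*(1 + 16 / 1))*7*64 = 45696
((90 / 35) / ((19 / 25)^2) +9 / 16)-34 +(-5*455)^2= 5175596.01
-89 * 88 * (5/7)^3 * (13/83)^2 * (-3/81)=2.59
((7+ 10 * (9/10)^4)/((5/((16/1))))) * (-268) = -11629.91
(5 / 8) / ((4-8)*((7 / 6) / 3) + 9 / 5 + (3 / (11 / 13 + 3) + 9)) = 1125 / 18044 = 0.06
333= 333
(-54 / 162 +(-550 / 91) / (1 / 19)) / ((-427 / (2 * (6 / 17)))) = 125764 / 660569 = 0.19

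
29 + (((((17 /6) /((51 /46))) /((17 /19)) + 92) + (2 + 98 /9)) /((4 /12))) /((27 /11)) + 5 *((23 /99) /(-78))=21092261 /131274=160.67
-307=-307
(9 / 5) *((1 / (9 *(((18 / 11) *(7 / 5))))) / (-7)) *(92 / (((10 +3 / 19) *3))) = -9614 / 255339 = -0.04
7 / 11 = 0.64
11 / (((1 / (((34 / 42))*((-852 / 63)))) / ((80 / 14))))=-688.15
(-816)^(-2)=1 / 665856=0.00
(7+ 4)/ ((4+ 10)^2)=11/ 196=0.06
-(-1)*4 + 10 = 14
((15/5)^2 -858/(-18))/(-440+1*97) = -170/1029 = -0.17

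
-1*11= -11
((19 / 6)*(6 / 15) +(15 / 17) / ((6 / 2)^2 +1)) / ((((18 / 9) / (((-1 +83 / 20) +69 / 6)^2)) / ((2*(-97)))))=-5754200923 / 204000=-28206.87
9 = 9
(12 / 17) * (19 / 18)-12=-574 / 51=-11.25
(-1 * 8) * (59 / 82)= -236 / 41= -5.76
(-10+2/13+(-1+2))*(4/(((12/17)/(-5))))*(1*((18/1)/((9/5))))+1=97789/39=2507.41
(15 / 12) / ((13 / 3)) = 0.29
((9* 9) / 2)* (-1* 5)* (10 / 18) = -225 / 2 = -112.50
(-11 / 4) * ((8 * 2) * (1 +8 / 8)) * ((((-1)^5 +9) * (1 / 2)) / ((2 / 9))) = -1584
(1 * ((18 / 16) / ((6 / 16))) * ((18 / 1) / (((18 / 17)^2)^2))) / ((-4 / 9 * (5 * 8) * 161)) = -83521 / 5564160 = -0.02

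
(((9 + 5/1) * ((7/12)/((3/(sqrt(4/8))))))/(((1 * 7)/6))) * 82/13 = 287 * sqrt(2)/39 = 10.41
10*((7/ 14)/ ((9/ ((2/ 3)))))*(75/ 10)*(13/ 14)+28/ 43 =17503/ 5418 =3.23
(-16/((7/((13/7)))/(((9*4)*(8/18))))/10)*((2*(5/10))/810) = -832/99225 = -0.01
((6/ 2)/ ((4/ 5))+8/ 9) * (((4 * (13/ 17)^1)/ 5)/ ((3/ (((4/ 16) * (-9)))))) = -2171/ 1020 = -2.13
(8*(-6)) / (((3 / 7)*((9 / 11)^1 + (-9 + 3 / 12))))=4928 / 349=14.12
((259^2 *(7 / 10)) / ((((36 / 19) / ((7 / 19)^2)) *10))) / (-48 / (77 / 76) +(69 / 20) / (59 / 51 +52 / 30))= -118702311497 / 16296830100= -7.28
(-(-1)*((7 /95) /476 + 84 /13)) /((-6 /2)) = -542653 /251940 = -2.15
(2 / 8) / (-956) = -1 / 3824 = -0.00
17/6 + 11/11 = 23/6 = 3.83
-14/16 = -7/8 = -0.88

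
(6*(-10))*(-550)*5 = 165000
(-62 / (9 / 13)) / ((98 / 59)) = -23777 / 441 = -53.92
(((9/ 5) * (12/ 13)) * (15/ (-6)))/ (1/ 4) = -16.62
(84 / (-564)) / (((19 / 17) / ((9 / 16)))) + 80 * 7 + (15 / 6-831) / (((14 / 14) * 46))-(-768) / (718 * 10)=319727471193 / 589880080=542.02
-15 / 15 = -1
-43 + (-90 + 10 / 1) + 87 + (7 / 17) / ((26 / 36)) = -7830 / 221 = -35.43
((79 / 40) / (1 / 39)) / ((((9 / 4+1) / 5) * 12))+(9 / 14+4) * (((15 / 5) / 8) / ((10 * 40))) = 88519 / 8960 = 9.88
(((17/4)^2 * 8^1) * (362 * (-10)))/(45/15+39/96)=-16738880/109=-153567.71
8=8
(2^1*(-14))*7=-196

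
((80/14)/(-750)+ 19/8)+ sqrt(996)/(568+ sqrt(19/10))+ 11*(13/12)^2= -2*sqrt(47310)/3226221+ 11360*sqrt(249)/3226221+ 384983/25200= 15.33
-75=-75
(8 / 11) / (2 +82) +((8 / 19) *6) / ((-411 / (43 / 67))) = 189874 / 40286631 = 0.00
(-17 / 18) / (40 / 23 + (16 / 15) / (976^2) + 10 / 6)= -58196440 / 209864469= -0.28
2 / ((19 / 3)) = 6 / 19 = 0.32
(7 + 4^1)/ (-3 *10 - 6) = -11/ 36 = -0.31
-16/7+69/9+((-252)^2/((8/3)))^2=11909238629/21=567106601.38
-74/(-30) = 37/15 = 2.47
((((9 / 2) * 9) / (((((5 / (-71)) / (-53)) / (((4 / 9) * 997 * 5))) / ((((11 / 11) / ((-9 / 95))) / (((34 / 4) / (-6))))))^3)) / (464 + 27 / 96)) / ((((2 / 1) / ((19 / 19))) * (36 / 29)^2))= 77980298603457196454377110784000 / 1436710216203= 54276984825476433122.83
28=28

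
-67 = -67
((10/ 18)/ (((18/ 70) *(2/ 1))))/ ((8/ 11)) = 1925/ 1296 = 1.49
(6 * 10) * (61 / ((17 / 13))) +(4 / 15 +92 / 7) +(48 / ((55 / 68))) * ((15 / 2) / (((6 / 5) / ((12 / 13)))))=805230148 / 255255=3154.61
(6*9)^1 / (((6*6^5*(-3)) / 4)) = -1 / 648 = -0.00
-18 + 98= 80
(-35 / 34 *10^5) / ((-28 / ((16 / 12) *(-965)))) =-4730392.16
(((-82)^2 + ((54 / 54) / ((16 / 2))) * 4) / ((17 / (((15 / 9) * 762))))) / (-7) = -8540115 / 119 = -71765.67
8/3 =2.67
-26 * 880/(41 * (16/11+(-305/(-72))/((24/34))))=-217451520/2905219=-74.85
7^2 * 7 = 343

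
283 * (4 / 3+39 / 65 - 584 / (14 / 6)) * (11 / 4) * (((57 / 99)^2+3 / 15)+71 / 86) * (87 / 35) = -136001363941781 / 208593000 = -651993.90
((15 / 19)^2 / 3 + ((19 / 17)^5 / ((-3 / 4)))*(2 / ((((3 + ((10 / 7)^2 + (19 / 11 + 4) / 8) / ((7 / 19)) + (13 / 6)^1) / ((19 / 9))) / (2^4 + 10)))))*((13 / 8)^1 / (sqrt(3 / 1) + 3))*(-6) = 41.15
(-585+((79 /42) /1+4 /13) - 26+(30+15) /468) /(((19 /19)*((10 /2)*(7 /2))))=-664717 /19110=-34.78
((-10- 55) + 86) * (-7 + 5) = -42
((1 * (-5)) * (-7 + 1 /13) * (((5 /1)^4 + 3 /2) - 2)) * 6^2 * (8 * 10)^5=33151057920000000 /13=2550081378461538.46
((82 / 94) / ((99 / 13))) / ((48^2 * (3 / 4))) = 533 / 8040384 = 0.00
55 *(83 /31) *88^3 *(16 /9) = 49774714880 /279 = 178403995.99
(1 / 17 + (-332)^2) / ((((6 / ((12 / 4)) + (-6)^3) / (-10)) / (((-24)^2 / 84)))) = 35318.79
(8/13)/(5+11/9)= 9/91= 0.10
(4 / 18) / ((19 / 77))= 154 / 171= 0.90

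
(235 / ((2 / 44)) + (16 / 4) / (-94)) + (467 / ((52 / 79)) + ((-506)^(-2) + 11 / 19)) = 8738651969951 / 1486160962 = 5880.02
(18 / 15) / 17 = 0.07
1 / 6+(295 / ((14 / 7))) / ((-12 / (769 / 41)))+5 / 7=-1581917 / 6888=-229.66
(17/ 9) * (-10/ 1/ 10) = -17/ 9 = -1.89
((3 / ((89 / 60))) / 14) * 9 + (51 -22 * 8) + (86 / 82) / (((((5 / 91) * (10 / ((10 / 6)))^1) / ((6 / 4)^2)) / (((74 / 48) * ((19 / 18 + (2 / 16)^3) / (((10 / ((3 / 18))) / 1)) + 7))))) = -104540708858821 / 2259881164800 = -46.26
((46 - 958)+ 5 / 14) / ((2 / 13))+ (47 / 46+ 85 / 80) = -15259179 / 2576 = -5923.59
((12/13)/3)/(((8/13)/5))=5/2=2.50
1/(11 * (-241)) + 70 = 185569/2651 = 70.00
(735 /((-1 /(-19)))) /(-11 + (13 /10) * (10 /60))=-837900 /647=-1295.05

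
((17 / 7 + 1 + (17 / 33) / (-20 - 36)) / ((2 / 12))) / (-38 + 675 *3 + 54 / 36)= 0.01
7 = 7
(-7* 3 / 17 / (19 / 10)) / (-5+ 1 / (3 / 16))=-630 / 323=-1.95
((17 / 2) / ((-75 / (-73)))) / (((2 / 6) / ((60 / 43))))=7446 / 215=34.63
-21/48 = -0.44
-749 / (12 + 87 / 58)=-1498 / 27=-55.48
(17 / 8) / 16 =0.13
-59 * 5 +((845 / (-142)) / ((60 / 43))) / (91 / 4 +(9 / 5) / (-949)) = -54293635445 / 183929334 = -295.19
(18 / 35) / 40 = 9 / 700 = 0.01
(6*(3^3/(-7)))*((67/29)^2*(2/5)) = -1454436/29435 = -49.41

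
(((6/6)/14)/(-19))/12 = -1/3192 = -0.00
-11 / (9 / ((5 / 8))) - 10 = -775 / 72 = -10.76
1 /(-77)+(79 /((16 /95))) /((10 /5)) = 577853 /2464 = 234.52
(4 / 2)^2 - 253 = -249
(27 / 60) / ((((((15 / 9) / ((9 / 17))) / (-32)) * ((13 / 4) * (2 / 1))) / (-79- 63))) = 552096 / 5525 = 99.93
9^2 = 81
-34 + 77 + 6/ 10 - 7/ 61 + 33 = 23328/ 305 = 76.49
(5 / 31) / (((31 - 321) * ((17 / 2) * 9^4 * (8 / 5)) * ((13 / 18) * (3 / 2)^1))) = -5 / 869021946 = -0.00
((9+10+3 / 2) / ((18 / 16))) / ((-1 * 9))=-164 / 81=-2.02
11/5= 2.20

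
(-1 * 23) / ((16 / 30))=-345 / 8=-43.12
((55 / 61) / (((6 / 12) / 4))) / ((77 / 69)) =2760 / 427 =6.46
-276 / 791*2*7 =-552 / 113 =-4.88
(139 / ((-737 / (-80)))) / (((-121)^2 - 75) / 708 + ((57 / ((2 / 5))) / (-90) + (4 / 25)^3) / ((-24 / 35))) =0.66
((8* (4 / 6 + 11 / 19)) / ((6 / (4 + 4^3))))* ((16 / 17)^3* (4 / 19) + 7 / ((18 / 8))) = 3136691392 / 8450649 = 371.18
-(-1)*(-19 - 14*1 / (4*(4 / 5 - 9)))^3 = -3532642667 / 551368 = -6407.05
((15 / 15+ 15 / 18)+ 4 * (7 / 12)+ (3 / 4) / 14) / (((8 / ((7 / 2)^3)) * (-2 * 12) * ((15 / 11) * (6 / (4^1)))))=-382151 / 829440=-0.46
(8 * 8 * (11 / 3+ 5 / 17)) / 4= 3232 / 51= 63.37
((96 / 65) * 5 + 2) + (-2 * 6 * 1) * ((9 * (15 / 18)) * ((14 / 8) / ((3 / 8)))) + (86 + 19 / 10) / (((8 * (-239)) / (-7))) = -101982571 / 248560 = -410.29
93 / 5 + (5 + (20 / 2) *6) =418 / 5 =83.60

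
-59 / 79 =-0.75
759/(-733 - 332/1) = -253/355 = -0.71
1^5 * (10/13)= 10/13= 0.77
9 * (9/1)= 81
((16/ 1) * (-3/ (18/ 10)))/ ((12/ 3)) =-20/ 3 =-6.67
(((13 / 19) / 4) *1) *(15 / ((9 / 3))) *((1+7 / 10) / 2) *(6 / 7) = 663 / 1064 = 0.62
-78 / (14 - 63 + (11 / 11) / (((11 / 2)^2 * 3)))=28314 / 17783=1.59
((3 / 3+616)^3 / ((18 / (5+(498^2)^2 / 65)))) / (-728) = -14446840082112015533 / 851760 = -16961162865257.84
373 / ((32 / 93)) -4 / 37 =1283365 / 1184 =1083.92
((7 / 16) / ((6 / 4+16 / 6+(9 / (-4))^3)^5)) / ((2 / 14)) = -0.00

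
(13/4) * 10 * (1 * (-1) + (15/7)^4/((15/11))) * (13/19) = 14670890/45619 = 321.60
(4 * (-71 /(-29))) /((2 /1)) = 142 /29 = 4.90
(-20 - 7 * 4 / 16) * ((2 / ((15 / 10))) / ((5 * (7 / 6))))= -4.97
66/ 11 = 6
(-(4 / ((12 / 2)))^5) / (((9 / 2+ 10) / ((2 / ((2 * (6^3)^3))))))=-1 / 1109648808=-0.00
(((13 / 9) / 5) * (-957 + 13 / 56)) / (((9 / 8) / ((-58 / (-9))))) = -1583.33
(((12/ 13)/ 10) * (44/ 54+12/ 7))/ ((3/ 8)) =7648/ 12285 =0.62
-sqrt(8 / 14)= -2 * sqrt(7) / 7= -0.76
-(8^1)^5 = -32768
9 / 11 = 0.82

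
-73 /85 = -0.86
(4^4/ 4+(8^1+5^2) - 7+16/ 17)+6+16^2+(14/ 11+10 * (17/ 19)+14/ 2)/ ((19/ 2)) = 23948366/ 67507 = 354.75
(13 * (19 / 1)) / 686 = 247 / 686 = 0.36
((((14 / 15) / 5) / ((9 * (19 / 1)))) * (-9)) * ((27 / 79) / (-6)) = 21 / 37525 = 0.00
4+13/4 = 29/4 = 7.25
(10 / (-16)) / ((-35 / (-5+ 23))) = 9 / 28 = 0.32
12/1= 12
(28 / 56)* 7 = 7 / 2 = 3.50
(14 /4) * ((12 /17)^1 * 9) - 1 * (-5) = 27.24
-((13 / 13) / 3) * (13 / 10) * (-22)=143 / 15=9.53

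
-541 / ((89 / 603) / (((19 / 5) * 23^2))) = -3278867373 / 445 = -7368241.29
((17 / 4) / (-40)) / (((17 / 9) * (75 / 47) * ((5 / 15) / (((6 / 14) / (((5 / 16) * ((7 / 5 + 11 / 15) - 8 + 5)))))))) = 0.17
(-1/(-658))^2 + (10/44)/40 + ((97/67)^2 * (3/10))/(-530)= 509637035517/113310445586800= 0.00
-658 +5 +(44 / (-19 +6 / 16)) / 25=-2432777 / 3725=-653.09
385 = 385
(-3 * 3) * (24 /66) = -36 /11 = -3.27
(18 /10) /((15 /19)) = 57 /25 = 2.28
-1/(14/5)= -5/14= -0.36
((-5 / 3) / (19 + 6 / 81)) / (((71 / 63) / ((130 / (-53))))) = 73710 / 387589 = 0.19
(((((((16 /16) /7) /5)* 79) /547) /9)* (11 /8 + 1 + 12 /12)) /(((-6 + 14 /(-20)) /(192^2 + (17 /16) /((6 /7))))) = -279585977 /32837504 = -8.51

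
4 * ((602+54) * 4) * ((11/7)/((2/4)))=230912/7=32987.43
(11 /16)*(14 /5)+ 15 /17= 1909 /680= 2.81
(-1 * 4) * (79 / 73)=-4.33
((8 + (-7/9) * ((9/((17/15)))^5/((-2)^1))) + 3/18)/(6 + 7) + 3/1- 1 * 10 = 51960888973/55374423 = 938.36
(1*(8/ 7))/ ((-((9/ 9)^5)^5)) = -8/ 7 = -1.14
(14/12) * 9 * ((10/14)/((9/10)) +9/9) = 113/6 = 18.83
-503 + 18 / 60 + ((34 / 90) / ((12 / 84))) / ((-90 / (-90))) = -500.06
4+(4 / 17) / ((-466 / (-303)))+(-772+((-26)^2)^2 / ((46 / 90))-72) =81377174538 / 91103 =893243.63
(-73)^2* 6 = 31974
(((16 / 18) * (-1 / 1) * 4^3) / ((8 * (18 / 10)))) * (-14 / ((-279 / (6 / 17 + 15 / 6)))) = -217280 / 384183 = -0.57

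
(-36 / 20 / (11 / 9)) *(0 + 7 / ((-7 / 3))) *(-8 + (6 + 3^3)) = 1215 / 11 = 110.45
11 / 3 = 3.67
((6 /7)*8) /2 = 24 /7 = 3.43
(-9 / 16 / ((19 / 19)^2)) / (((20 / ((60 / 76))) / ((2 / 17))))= -27 / 10336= -0.00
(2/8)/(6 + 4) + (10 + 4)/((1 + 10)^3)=1891/53240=0.04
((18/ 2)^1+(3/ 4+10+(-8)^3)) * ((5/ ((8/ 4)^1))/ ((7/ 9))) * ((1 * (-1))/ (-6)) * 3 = -88605/ 112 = -791.12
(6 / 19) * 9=54 / 19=2.84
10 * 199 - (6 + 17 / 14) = 27759 / 14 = 1982.79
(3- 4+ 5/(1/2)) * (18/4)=81/2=40.50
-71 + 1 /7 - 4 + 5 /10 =-1041 /14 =-74.36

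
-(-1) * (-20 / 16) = -5 / 4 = -1.25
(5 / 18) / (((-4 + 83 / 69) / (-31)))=3565 / 1158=3.08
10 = 10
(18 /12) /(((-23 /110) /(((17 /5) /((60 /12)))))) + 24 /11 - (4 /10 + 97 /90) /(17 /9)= -149623 /43010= -3.48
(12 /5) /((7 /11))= 132 /35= 3.77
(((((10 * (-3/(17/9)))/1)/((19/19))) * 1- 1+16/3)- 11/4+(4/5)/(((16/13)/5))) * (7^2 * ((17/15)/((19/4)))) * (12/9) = -441784/2565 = -172.24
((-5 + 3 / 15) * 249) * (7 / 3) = -13944 / 5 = -2788.80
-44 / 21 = -2.10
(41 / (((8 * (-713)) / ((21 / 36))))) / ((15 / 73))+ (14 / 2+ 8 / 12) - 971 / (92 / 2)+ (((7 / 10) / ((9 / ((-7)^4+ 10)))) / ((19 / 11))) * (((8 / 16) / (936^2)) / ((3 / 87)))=-13.46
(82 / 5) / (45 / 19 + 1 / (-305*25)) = 1187975 / 171553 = 6.92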